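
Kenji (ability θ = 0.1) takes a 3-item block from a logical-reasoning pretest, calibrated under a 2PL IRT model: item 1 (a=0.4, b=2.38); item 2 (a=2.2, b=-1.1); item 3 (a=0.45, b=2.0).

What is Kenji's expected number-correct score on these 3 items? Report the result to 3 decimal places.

P(θ) = 1 / (1 + exp(−a(θ − b)))
P_1 = 1/(1+e^{0.9120}) = 0.2866
P_2 = 1/(1+e^{-2.6400}) = 0.9334
P_3 = 1/(1+e^{0.8550}) = 0.2984
E[score] = 0.2866 + 0.9334 + 0.2984 = 1.5184

1.518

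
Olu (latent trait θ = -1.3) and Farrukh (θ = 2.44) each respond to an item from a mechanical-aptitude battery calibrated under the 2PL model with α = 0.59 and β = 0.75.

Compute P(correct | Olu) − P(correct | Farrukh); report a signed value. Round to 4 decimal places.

P(θ) = 1 / (1 + exp(−α(θ − β)))
P(Olu) = 0.2298  [exponent -1.2095]
P(Farrukh) = 0.7305  [exponent 0.9971]
Difference = 0.2298 − 0.7305 = -0.5007

-0.5007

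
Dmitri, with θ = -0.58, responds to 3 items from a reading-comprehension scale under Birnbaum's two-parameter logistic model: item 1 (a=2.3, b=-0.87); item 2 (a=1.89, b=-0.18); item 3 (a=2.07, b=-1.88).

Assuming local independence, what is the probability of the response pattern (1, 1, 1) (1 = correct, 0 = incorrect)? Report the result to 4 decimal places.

0.1977

P(θ) = 1 / (1 + exp(−a(θ − b)))
P_1 = 1/(1+e^{-0.6670}) = 0.6608
P_2 = 1/(1+e^{0.7560}) = 0.3195
P_3 = 1/(1+e^{-2.6910}) = 0.9365
L = P_1 × P_2 × P_3 = 0.6608 × 0.3195 × 0.9365 = 0.19774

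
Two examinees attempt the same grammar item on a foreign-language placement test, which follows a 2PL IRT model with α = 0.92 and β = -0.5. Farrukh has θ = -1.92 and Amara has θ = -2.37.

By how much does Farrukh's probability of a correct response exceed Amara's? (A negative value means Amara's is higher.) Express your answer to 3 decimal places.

P(θ) = 1 / (1 + exp(−α(θ − β)))
P(Farrukh) = 0.2131  [exponent -1.3064]
P(Amara) = 0.1518  [exponent -1.7204]
Difference = 0.2131 − 0.1518 = 0.0613

0.061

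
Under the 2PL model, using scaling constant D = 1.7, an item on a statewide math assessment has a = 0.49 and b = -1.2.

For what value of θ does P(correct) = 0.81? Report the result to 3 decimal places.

P(θ) = 1 / (1 + exp(−D·a(θ − b)))
logit = ln(0.8100/0.1900) = 1.4500
θ = b + logit/(1.7·a) = -1.2 + 1.4500/0.8330 = 0.5407

0.541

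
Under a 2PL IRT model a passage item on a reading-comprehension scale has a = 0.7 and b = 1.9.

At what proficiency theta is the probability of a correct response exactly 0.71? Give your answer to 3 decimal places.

P(theta) = 1 / (1 + exp(−a(theta − b)))
logit = ln(0.7100/0.2900) = 0.8954
theta = b + logit/(a) = 1.9 + 0.8954/0.7000 = 3.1791

3.179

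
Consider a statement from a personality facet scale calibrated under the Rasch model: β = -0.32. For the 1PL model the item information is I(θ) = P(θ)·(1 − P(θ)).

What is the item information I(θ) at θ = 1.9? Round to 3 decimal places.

0.088

P = 1/(1+e^{-2.2200}) = 0.9020
P(1−P) = 0.9020 × 0.0980 = 0.0884
I = P(1−P) = 0.08837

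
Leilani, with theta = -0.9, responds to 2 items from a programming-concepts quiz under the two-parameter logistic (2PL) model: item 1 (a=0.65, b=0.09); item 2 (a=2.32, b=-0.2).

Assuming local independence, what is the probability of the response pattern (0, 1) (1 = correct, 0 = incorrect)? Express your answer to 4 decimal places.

0.1079

P(theta) = 1 / (1 + exp(−a(theta − b)))
P_1 = 1/(1+e^{0.6435}) = 0.3445
P_2 = 1/(1+e^{1.6240}) = 0.1647
L = (1−P_1) × P_2 = 0.6555 × 0.1647 = 0.10794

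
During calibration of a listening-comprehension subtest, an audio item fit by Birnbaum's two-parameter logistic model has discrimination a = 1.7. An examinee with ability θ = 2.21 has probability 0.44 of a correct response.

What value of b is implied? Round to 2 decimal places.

P(θ) = 1 / (1 + exp(−a(θ − b)))
logit(0.44) = ln(0.44/0.56) = -0.2412
b = θ − logit/(a) = 2.21 − (-0.2412)/1.7000 = 2.3519

2.35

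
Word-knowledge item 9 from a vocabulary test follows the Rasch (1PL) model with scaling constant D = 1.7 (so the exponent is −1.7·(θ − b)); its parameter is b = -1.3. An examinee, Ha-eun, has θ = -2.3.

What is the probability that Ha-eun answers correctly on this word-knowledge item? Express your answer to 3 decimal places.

0.154

P(θ) = 1 / (1 + exp(−D·(θ − b)))
Exponent: 1.7 × (-2.3 − (-1.3)) = -1.7000
1/(1 + e^{1.7000}) = 0.1545
P = 0.1545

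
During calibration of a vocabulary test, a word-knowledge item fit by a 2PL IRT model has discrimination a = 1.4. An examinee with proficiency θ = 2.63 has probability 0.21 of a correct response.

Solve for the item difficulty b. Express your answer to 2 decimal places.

3.58

P(θ) = 1 / (1 + exp(−a(θ − b)))
logit(0.21) = ln(0.21/0.79) = -1.3249
b = θ − logit/(a) = 2.63 − (-1.3249)/1.4000 = 3.5764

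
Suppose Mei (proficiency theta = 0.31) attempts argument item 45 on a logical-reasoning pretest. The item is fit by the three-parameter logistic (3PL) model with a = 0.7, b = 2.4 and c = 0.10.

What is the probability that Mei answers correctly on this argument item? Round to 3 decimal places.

0.269

P(theta) = c + (1 − c) · 1 / (1 + exp(−a(theta − b)))
Exponent: 0.7 × (0.31 − 2.4) = -1.4630
1/(1 + e^{1.4630}) = 0.1880
P = 0.10 + 0.90 × 0.1880 = 0.2692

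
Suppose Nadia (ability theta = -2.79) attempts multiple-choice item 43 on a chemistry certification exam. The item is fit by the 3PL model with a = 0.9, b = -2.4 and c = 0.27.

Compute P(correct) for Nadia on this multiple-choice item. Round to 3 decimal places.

P(theta) = c + (1 − c) · 1 / (1 + exp(−a(theta − b)))
Exponent: 0.9 × (-2.79 − (-2.4)) = -0.3510
1/(1 + e^{0.3510}) = 0.4131
P = 0.27 + 0.73 × 0.4131 = 0.5716

0.572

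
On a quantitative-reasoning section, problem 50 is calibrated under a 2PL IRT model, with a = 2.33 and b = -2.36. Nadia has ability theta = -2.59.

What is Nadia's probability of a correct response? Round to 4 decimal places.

0.3691

P(theta) = 1 / (1 + exp(−a(theta − b)))
Exponent: 2.33 × (-2.59 − (-2.36)) = -0.5359
1/(1 + e^{0.5359}) = 0.3691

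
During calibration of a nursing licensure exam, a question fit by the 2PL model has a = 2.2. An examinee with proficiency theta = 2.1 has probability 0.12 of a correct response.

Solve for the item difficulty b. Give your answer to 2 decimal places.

P(theta) = 1 / (1 + exp(−a(theta − b)))
logit(0.12) = ln(0.12/0.88) = -1.9924
b = theta − logit/(a) = 2.1 − (-1.9924)/2.2000 = 3.0057

3.01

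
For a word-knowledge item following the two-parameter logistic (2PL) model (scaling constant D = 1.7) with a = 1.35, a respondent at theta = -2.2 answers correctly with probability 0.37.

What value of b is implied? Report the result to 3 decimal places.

-1.968

P(theta) = 1 / (1 + exp(−D·a(theta − b)))
logit(0.37) = ln(0.37/0.63) = -0.5322
b = theta − logit/(1.7·a) = -2.2 − (-0.5322)/2.2950 = -1.9681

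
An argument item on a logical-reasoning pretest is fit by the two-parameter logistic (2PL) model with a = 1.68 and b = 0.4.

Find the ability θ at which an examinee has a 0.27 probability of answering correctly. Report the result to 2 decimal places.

P(θ) = 1 / (1 + exp(−a(θ − b)))
logit = ln(0.2700/0.7300) = -0.9946
θ = b + logit/(a) = 0.4 + (-0.9946)/1.6800 = -0.1920

-0.19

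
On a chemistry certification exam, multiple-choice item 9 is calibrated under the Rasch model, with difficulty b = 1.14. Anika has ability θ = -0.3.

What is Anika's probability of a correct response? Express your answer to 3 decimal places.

P(θ) = 1 / (1 + exp(−(θ − b)))
Exponent: (-0.3 − 1.14) = -1.4400
1/(1 + e^{1.4400}) = 0.1915
P = 0.1915

0.192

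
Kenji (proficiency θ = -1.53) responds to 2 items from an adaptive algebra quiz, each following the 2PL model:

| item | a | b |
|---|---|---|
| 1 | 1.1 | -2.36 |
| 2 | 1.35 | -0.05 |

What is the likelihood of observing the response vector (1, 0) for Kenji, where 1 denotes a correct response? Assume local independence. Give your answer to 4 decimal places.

P(θ) = 1 / (1 + exp(−a(θ − b)))
P_1 = 1/(1+e^{-0.9130}) = 0.7136
P_2 = 1/(1+e^{1.9980}) = 0.1194
L = P_1 × (1−P_2) = 0.7136 × 0.8806 = 0.62840

0.6284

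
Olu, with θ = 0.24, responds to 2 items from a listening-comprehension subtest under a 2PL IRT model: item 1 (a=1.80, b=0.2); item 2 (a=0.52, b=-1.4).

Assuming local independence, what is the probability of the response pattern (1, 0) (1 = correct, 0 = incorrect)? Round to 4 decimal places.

P(θ) = 1 / (1 + exp(−a(θ − b)))
P_1 = 1/(1+e^{-0.0720}) = 0.5180
P_2 = 1/(1+e^{-0.8528}) = 0.7012
L = P_1 × (1−P_2) = 0.5180 × 0.2988 = 0.15480

0.1548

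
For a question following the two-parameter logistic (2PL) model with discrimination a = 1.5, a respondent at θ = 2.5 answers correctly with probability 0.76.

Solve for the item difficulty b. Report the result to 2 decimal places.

1.73

P(θ) = 1 / (1 + exp(−a(θ − b)))
logit(0.76) = ln(0.76/0.24) = 1.1527
b = θ − logit/(a) = 2.5 − 1.1527/1.5000 = 1.7315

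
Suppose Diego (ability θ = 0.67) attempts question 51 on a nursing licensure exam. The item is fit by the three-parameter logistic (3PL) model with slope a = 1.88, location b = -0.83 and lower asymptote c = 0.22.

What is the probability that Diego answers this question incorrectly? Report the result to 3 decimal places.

0.044

P(θ) = c + (1 − c) · 1 / (1 + exp(−a(θ − b)))
Exponent: 1.88 × (0.67 − (-0.83)) = 2.8200
1/(1 + e^{-2.8200}) = 0.9437
P = 0.22 + 0.78 × 0.9437 = 0.9561
P(incorrect) = 1 − 0.9561 = 0.0439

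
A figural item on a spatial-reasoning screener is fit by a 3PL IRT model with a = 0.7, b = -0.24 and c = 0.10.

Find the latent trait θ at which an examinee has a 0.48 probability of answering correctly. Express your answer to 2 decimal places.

-0.69

P(θ) = c + (1 − c) · 1 / (1 + exp(−a(θ − b)))
Remove guessing floor: (0.48 − 0.10)/(1 − 0.10) = 0.4222
logit = ln(0.4222/0.5778) = -0.3137
θ = b + logit/(a) = -0.24 + (-0.3137)/0.7000 = -0.6881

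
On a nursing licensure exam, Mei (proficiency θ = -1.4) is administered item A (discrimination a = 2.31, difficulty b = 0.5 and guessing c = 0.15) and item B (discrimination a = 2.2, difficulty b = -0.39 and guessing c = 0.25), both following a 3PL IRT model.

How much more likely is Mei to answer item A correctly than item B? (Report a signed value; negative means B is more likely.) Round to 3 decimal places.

P(θ) = c + (1 − c) · 1 / (1 + exp(−a(θ − b)))
P_A = 0.1604
P_B = 0.3233
P_A − P_B = -0.1629

-0.163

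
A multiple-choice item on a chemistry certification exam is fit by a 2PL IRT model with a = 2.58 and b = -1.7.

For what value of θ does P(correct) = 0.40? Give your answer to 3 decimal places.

-1.857

P(θ) = 1 / (1 + exp(−a(θ − b)))
logit = ln(0.4000/0.6000) = -0.4055
θ = b + logit/(a) = -1.7 + (-0.4055)/2.5800 = -1.8572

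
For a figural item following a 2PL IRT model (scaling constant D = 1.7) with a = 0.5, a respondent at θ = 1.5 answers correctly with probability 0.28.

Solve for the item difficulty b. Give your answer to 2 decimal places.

2.61

P(θ) = 1 / (1 + exp(−D·a(θ − b)))
logit(0.28) = ln(0.28/0.72) = -0.9445
b = θ − logit/(1.7·a) = 1.5 − (-0.9445)/0.8500 = 2.6111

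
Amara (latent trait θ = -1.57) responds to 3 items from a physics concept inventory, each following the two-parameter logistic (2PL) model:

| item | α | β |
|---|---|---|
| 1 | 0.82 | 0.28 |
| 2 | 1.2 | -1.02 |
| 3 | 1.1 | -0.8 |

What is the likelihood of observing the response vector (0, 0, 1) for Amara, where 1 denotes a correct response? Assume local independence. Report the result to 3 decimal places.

0.162

P(θ) = 1 / (1 + exp(−α(θ − β)))
P_1 = 1/(1+e^{1.5170}) = 0.1799
P_2 = 1/(1+e^{0.6600}) = 0.3407
P_3 = 1/(1+e^{0.8470}) = 0.3001
L = (1−P_1) × (1−P_2) × P_3 = 0.8201 × 0.6593 × 0.3001 = 0.16223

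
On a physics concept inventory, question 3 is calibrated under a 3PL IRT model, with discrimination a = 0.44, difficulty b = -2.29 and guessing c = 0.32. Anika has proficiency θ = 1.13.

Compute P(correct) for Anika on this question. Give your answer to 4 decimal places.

0.8764

P(θ) = c + (1 − c) · 1 / (1 + exp(−a(θ − b)))
Exponent: 0.44 × (1.13 − (-2.29)) = 1.5048
1/(1 + e^{-1.5048}) = 0.8183
P = 0.32 + 0.68 × 0.8183 = 0.8764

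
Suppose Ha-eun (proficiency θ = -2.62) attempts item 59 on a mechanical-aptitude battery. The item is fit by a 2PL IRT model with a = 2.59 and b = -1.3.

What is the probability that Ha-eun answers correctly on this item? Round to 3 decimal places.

0.032

P(θ) = 1 / (1 + exp(−a(θ − b)))
Exponent: 2.59 × (-2.62 − (-1.3)) = -3.4188
1/(1 + e^{3.4188}) = 0.0317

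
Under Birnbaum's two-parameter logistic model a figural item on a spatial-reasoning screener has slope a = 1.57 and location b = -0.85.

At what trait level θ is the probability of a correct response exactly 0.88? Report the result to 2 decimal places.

0.42

P(θ) = 1 / (1 + exp(−a(θ − b)))
logit = ln(0.8800/0.1200) = 1.9924
θ = b + logit/(a) = -0.85 + 1.9924/1.5700 = 0.4191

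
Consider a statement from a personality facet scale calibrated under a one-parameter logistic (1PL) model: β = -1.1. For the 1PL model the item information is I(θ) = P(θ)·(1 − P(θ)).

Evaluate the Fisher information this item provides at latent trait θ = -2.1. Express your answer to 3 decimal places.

0.197

P = 1/(1+e^{1.0000}) = 0.2689
P(1−P) = 0.2689 × 0.7311 = 0.1966
I = P(1−P) = 0.19661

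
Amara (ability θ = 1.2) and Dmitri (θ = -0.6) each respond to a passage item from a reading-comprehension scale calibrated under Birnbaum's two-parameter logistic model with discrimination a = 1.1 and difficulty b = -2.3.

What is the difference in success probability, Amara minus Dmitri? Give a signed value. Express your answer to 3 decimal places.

0.113

P(θ) = 1 / (1 + exp(−a(θ − b)))
P(Amara) = 0.9792  [exponent 3.8500]
P(Dmitri) = 0.8665  [exponent 1.8700]
Difference = 0.9792 − 0.8665 = 0.1127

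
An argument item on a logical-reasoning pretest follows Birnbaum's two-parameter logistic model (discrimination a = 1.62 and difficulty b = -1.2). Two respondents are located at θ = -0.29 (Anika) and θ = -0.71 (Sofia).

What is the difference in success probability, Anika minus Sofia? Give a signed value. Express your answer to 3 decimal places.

P(θ) = 1 / (1 + exp(−a(θ − b)))
P(Anika) = 0.8137  [exponent 1.4742]
P(Sofia) = 0.6886  [exponent 0.7938]
Difference = 0.8137 − 0.6886 = 0.1250

0.125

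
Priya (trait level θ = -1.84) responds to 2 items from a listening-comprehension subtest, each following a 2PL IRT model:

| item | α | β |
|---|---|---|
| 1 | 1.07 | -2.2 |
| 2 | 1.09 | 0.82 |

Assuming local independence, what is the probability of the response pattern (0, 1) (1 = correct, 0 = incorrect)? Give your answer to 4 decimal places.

P(θ) = 1 / (1 + exp(−α(θ − β)))
P_1 = 1/(1+e^{-0.3852}) = 0.5951
P_2 = 1/(1+e^{2.8994}) = 0.0522
L = (1−P_1) × P_2 = 0.4049 × 0.0522 = 0.02113

0.0211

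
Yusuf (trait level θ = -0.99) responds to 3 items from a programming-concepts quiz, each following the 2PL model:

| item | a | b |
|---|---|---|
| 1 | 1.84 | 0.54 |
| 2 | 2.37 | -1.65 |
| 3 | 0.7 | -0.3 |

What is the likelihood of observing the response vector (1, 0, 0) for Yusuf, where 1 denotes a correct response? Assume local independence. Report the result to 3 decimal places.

0.006

P(θ) = 1 / (1 + exp(−a(θ − b)))
P_1 = 1/(1+e^{2.8152}) = 0.0565
P_2 = 1/(1+e^{-1.5642}) = 0.8270
P_3 = 1/(1+e^{0.4830}) = 0.3815
L = P_1 × (1−P_2) × (1−P_3) = 0.0565 × 0.1730 × 0.6185 = 0.00605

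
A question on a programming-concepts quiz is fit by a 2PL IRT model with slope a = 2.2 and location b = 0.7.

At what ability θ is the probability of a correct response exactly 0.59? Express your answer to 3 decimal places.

P(θ) = 1 / (1 + exp(−a(θ − b)))
logit = ln(0.5900/0.4100) = 0.3640
θ = b + logit/(a) = 0.7 + 0.3640/2.2000 = 0.8654

0.865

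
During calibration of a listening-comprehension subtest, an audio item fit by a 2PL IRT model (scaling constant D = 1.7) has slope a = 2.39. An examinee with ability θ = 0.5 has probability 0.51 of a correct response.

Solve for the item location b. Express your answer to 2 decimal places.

0.49

P(θ) = 1 / (1 + exp(−D·a(θ − b)))
logit(0.51) = ln(0.51/0.49) = 0.0400
b = θ − logit/(1.7·a) = 0.5 − 0.0400/4.0630 = 0.4902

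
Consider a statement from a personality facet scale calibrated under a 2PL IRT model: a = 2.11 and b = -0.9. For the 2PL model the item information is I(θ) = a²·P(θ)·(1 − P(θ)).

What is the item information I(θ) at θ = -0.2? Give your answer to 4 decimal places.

P = 1/(1+e^{-1.4770}) = 0.8141
P(1−P) = 0.8141 × 0.1859 = 0.1513
I = a² × P(1−P) = 2.11² × 0.1513 = 0.67373

0.6737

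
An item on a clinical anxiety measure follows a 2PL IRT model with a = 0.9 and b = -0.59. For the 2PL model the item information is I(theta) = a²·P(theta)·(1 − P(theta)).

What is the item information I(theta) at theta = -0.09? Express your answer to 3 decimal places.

0.193

P = 1/(1+e^{-0.4500}) = 0.6106
P(1−P) = 0.6106 × 0.3894 = 0.2378
I = a² × P(1−P) = 0.9² × 0.2378 = 0.19258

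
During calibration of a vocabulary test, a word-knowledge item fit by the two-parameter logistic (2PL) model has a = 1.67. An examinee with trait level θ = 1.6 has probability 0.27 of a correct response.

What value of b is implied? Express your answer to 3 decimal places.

2.196

P(θ) = 1 / (1 + exp(−a(θ − b)))
logit(0.27) = ln(0.27/0.73) = -0.9946
b = θ − logit/(a) = 1.6 − (-0.9946)/1.6700 = 2.1956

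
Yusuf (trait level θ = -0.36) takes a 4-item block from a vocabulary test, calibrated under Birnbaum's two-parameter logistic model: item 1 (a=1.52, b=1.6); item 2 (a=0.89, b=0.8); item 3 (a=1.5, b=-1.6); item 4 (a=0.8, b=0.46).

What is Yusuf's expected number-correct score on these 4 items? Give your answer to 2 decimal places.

1.52

P(θ) = 1 / (1 + exp(−a(θ − b)))
P_1 = 1/(1+e^{2.9792}) = 0.0484
P_2 = 1/(1+e^{1.0324}) = 0.2626
P_3 = 1/(1+e^{-1.8600}) = 0.8653
P_4 = 1/(1+e^{0.6560}) = 0.3416
E[score] = 0.0484 + 0.2626 + 0.8653 + 0.3416 = 1.5179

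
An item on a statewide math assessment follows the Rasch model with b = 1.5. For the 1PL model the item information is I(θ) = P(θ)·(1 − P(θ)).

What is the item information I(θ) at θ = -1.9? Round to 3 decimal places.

P = 1/(1+e^{3.4000}) = 0.0323
P(1−P) = 0.0323 × 0.9677 = 0.0313
I = P(1−P) = 0.03125

0.031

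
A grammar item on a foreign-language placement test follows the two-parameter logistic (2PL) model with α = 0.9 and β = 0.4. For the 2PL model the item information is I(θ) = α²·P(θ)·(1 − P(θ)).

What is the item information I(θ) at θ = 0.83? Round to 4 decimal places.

P = 1/(1+e^{-0.3870}) = 0.5956
P(1−P) = 0.5956 × 0.4044 = 0.2409
I = α² × P(1−P) = 0.9² × 0.2409 = 0.19510

0.1951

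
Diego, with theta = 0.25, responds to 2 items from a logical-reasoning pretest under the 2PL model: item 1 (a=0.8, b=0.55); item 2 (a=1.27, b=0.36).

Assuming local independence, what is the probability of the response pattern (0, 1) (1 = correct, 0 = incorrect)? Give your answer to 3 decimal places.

P(theta) = 1 / (1 + exp(−a(theta − b)))
P_1 = 1/(1+e^{0.2400}) = 0.4403
P_2 = 1/(1+e^{0.1397}) = 0.4651
L = (1−P_1) × P_2 = 0.5597 × 0.4651 = 0.26034

0.260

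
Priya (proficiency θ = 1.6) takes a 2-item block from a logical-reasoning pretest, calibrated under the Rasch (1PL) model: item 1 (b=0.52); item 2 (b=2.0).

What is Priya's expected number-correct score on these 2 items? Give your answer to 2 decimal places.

1.15

P(θ) = 1 / (1 + exp(−(θ − b)))
P_1 = 1/(1+e^{-1.0800}) = 0.7465
P_2 = 1/(1+e^{0.4000}) = 0.4013
E[score] = 0.7465 + 0.4013 = 1.1478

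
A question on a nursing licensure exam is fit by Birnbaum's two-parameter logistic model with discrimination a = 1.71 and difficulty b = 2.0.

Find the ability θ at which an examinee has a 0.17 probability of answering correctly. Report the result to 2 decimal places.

1.07

P(θ) = 1 / (1 + exp(−a(θ − b)))
logit = ln(0.1700/0.8300) = -1.5856
θ = b + logit/(a) = 2.0 + (-1.5856)/1.7100 = 1.0727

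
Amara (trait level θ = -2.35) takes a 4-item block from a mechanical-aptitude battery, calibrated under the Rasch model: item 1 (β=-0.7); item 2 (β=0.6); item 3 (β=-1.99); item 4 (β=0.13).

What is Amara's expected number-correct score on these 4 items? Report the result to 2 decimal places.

P(θ) = 1 / (1 + exp(−(θ − β)))
P_1 = 1/(1+e^{1.6500}) = 0.1611
P_2 = 1/(1+e^{2.9500}) = 0.0497
P_3 = 1/(1+e^{0.3600}) = 0.4110
P_4 = 1/(1+e^{2.4800}) = 0.0773
E[score] = 0.1611 + 0.0497 + 0.4110 + 0.0773 = 0.6991

0.70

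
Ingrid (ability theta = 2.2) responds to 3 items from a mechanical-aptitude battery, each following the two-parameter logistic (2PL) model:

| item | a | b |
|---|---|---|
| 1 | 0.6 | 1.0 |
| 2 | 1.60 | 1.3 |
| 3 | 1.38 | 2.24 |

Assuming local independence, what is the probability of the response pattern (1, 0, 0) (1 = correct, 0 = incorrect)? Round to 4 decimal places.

P(theta) = 1 / (1 + exp(−a(theta − b)))
P_1 = 1/(1+e^{-0.7200}) = 0.6726
P_2 = 1/(1+e^{-1.4400}) = 0.8085
P_3 = 1/(1+e^{0.0552}) = 0.4862
L = P_1 × (1−P_2) × (1−P_3) = 0.6726 × 0.1915 × 0.5138 = 0.06619

0.0662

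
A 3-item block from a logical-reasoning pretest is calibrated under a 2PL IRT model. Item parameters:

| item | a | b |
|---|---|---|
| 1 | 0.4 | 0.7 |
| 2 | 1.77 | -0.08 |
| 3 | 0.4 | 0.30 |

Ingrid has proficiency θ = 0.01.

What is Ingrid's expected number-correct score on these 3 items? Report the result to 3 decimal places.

1.442

P(θ) = 1 / (1 + exp(−a(θ − b)))
P_1 = 1/(1+e^{0.2760}) = 0.4314
P_2 = 1/(1+e^{-0.1593}) = 0.5397
P_3 = 1/(1+e^{0.1160}) = 0.4710
E[score] = 0.4314 + 0.5397 + 0.4710 = 1.4422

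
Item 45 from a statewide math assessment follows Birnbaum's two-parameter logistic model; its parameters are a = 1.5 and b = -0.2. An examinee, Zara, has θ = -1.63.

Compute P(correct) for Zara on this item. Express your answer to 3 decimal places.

0.105

P(θ) = 1 / (1 + exp(−a(θ − b)))
Exponent: 1.5 × (-1.63 − (-0.2)) = -2.1450
1/(1 + e^{2.1450}) = 0.1048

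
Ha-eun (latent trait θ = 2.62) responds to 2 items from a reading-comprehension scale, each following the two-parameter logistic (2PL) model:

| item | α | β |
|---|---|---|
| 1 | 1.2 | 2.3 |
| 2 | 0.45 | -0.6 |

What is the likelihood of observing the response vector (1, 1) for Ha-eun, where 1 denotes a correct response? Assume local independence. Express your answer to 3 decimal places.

0.482

P(θ) = 1 / (1 + exp(−α(θ − β)))
P_1 = 1/(1+e^{-0.3840}) = 0.5948
P_2 = 1/(1+e^{-1.4490}) = 0.8098
L = P_1 × P_2 = 0.5948 × 0.8098 = 0.48173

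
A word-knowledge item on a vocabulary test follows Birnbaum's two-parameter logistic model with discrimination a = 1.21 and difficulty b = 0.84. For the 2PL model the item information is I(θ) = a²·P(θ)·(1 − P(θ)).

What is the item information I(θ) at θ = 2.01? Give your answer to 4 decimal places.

P = 1/(1+e^{-1.4157}) = 0.8047
P(1−P) = 0.8047 × 0.1953 = 0.1572
I = a² × P(1−P) = 1.21² × 0.1572 = 0.23013

0.2301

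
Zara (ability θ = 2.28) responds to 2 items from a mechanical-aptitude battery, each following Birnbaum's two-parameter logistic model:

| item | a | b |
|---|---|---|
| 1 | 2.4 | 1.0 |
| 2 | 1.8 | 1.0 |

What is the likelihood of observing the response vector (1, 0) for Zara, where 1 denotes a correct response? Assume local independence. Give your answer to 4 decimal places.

P(θ) = 1 / (1 + exp(−a(θ − b)))
P_1 = 1/(1+e^{-3.0720}) = 0.9557
P_2 = 1/(1+e^{-2.3040}) = 0.9092
L = P_1 × (1−P_2) = 0.9557 × 0.0908 = 0.08677

0.0868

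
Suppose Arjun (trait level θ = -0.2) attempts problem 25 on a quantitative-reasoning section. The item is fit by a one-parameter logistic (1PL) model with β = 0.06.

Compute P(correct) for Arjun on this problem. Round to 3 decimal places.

0.435

P(θ) = 1 / (1 + exp(−(θ − β)))
Exponent: (-0.2 − 0.06) = -0.2600
1/(1 + e^{0.2600}) = 0.4354
P = 0.4354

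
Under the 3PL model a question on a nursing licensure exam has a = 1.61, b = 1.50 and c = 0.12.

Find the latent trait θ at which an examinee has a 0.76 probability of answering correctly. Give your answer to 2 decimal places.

P(θ) = c + (1 − c) · 1 / (1 + exp(−a(θ − b)))
Remove guessing floor: (0.76 − 0.12)/(1 − 0.12) = 0.7273
logit = ln(0.7273/0.2727) = 0.9808
θ = b + logit/(a) = 1.50 + 0.9808/1.6100 = 2.1092

2.11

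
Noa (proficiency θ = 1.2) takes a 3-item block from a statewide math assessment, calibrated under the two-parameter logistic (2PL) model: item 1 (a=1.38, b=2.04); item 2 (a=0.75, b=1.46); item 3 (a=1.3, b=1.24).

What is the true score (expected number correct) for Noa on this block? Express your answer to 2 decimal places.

1.18

P(θ) = 1 / (1 + exp(−a(θ − b)))
P_1 = 1/(1+e^{1.1592}) = 0.2388
P_2 = 1/(1+e^{0.1950}) = 0.4514
P_3 = 1/(1+e^{0.0520}) = 0.4870
E[score] = 0.2388 + 0.4514 + 0.4870 = 1.1772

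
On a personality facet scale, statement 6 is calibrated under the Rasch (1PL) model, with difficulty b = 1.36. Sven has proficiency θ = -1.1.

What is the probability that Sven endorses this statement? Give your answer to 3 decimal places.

P(θ) = 1 / (1 + exp(−(θ − b)))
Exponent: (-1.1 − 1.36) = -2.4600
1/(1 + e^{2.4600}) = 0.0787
P = 0.0787

0.079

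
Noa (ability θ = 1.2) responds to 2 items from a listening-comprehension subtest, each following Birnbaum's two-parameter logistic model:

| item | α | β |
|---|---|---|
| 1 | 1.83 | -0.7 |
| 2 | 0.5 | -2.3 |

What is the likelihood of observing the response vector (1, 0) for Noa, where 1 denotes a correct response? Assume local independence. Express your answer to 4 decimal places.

P(θ) = 1 / (1 + exp(−α(θ − β)))
P_1 = 1/(1+e^{-3.4770}) = 0.9700
P_2 = 1/(1+e^{-1.7500}) = 0.8520
L = P_1 × (1−P_2) = 0.9700 × 0.1480 = 0.14361

0.1436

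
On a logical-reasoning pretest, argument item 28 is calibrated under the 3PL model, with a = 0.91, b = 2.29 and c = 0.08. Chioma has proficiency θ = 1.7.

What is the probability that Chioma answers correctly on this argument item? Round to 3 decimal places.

P(θ) = c + (1 − c) · 1 / (1 + exp(−a(θ − b)))
Exponent: 0.91 × (1.7 − 2.29) = -0.5369
1/(1 + e^{0.5369}) = 0.3689
P = 0.08 + 0.92 × 0.3689 = 0.4194

0.419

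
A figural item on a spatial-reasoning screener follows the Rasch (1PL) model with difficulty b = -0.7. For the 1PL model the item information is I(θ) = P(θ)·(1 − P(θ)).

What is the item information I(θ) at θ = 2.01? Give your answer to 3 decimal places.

0.058

P = 1/(1+e^{-2.7100}) = 0.9376
P(1−P) = 0.9376 × 0.0624 = 0.0585
I = P(1−P) = 0.05849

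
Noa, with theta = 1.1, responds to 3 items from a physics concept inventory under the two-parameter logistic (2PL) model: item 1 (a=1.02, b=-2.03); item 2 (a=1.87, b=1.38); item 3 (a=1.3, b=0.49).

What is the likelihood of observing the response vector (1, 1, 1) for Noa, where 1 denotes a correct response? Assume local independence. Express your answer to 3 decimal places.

P(theta) = 1 / (1 + exp(−a(theta − b)))
P_1 = 1/(1+e^{-3.1926}) = 0.9606
P_2 = 1/(1+e^{0.5236}) = 0.3720
P_3 = 1/(1+e^{-0.7930}) = 0.6885
L = P_1 × P_2 × P_3 = 0.9606 × 0.3720 × 0.6885 = 0.24602

0.246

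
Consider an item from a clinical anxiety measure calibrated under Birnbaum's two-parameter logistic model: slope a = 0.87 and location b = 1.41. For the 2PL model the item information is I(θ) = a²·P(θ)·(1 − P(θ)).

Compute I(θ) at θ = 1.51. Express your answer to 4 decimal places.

0.1889

P = 1/(1+e^{-0.0870}) = 0.5217
P(1−P) = 0.5217 × 0.4783 = 0.2495
I = a² × P(1−P) = 0.87² × 0.2495 = 0.18887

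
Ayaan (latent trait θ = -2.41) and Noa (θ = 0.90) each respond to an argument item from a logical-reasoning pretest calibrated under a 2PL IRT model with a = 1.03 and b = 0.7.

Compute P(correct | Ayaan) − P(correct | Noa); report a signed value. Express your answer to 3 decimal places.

-0.512

P(θ) = 1 / (1 + exp(−a(θ − b)))
P(Ayaan) = 0.0390  [exponent -3.2033]
P(Noa) = 0.5513  [exponent 0.2060]
Difference = 0.0390 − 0.5513 = -0.5123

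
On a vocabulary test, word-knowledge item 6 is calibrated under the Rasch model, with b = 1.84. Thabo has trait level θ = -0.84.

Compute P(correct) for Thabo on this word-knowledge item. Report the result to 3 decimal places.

P(θ) = 1 / (1 + exp(−(θ − b)))
Exponent: (-0.84 − 1.84) = -2.6800
1/(1 + e^{2.6800}) = 0.0642
P = 0.0642

0.064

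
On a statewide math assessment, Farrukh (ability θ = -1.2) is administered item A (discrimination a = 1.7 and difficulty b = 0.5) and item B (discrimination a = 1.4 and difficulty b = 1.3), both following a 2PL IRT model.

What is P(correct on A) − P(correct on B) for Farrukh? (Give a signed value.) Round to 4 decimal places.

0.0233

P(θ) = 1 / (1 + exp(−a(θ − b)))
P_A = 0.0527
P_B = 0.0293
P_A − P_B = 0.0233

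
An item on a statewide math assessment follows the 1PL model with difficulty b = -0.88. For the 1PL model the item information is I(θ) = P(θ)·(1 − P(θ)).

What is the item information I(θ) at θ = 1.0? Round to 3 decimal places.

0.115

P = 1/(1+e^{-1.8800}) = 0.8676
P(1−P) = 0.8676 × 0.1324 = 0.1149
I = P(1−P) = 0.11486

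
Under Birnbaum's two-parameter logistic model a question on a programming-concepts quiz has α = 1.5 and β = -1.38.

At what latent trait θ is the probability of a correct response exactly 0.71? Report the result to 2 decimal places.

P(θ) = 1 / (1 + exp(−α(θ − β)))
logit = ln(0.7100/0.2900) = 0.8954
θ = β + logit/(α) = -1.38 + 0.8954/1.5000 = -0.7831

-0.78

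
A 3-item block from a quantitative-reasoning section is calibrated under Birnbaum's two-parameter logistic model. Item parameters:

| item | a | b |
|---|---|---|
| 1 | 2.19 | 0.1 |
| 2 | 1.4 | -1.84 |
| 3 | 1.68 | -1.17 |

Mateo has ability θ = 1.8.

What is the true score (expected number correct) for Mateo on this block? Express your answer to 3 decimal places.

P(θ) = 1 / (1 + exp(−a(θ − b)))
P_1 = 1/(1+e^{-3.7230}) = 0.9764
P_2 = 1/(1+e^{-5.0960}) = 0.9939
P_3 = 1/(1+e^{-4.9896}) = 0.9932
E[score] = 0.9764 + 0.9939 + 0.9932 = 2.9636

2.964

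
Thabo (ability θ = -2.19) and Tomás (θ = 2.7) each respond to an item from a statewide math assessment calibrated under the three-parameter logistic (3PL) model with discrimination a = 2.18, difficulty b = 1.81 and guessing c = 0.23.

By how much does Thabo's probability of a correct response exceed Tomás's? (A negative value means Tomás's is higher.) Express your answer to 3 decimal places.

-0.673

P(θ) = c + (1 − c) · 1 / (1 + exp(−a(θ − b)))
P(Thabo) = 0.2301  [exponent -8.7200]
P(Tomás) = 0.9033  [exponent 1.9402]
Difference = 0.2301 − 0.9033 = -0.6731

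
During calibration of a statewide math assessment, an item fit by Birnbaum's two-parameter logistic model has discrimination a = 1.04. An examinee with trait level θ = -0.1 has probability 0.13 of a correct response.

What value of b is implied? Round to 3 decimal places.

P(θ) = 1 / (1 + exp(−a(θ − b)))
logit(0.13) = ln(0.13/0.87) = -1.9010
b = θ − logit/(a) = -0.1 − (-1.9010)/1.0400 = 1.7278

1.728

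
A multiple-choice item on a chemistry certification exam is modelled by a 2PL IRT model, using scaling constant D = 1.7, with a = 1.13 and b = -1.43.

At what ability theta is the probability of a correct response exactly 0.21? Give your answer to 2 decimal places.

-2.12

P(theta) = 1 / (1 + exp(−D·a(theta − b)))
logit = ln(0.2100/0.7900) = -1.3249
theta = b + logit/(1.7·a) = -1.43 + (-1.3249)/1.9210 = -2.1197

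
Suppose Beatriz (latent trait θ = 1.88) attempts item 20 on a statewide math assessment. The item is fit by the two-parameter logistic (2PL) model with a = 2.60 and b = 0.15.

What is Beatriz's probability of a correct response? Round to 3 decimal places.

P(θ) = 1 / (1 + exp(−a(θ − b)))
Exponent: 2.60 × (1.88 − 0.15) = 4.4980
1/(1 + e^{-4.4980}) = 0.9890

0.989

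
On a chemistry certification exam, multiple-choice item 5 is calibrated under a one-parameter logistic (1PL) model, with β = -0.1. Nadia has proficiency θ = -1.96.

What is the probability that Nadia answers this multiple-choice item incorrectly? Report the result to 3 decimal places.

0.865

P(θ) = 1 / (1 + exp(−(θ − β)))
Exponent: (-1.96 − (-0.1)) = -1.8600
1/(1 + e^{1.8600}) = 0.1347
P = 0.1347
P(incorrect) = 1 − 0.1347 = 0.8653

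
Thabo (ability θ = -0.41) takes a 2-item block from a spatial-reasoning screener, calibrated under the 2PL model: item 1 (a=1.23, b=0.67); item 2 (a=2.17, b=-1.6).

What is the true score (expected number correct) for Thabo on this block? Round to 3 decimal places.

P(θ) = 1 / (1 + exp(−a(θ − b)))
P_1 = 1/(1+e^{1.3284}) = 0.2094
P_2 = 1/(1+e^{-2.5823}) = 0.9297
E[score] = 0.2094 + 0.9297 = 1.1391

1.139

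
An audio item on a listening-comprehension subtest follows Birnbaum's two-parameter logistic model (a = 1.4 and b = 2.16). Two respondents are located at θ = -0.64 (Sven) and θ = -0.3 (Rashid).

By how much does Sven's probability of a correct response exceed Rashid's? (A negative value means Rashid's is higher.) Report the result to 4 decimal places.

-0.0115

P(θ) = 1 / (1 + exp(−a(θ − b)))
P(Sven) = 0.0195  [exponent -3.9200]
P(Rashid) = 0.0309  [exponent -3.4440]
Difference = 0.0195 − 0.0309 = -0.0115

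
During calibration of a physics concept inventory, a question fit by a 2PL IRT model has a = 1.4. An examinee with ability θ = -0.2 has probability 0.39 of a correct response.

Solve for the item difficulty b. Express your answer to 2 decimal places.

P(θ) = 1 / (1 + exp(−a(θ − b)))
logit(0.39) = ln(0.39/0.61) = -0.4473
b = θ − logit/(a) = -0.2 − (-0.4473)/1.4000 = 0.1195

0.12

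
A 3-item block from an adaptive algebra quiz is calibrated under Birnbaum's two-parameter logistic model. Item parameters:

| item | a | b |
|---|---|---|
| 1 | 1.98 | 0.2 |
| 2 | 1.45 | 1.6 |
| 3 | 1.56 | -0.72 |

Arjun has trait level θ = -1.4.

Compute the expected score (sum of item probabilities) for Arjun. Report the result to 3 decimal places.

P(θ) = 1 / (1 + exp(−a(θ − b)))
P_1 = 1/(1+e^{3.1680}) = 0.0404
P_2 = 1/(1+e^{4.3500}) = 0.0127
P_3 = 1/(1+e^{1.0608}) = 0.2572
E[score] = 0.0404 + 0.0127 + 0.2572 = 0.3103

0.310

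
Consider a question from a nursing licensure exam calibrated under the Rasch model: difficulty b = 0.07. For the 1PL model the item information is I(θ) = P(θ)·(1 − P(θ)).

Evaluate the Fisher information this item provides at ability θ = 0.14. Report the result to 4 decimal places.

0.2497

P = 1/(1+e^{-0.0700}) = 0.5175
P(1−P) = 0.5175 × 0.4825 = 0.2497
I = P(1−P) = 0.24969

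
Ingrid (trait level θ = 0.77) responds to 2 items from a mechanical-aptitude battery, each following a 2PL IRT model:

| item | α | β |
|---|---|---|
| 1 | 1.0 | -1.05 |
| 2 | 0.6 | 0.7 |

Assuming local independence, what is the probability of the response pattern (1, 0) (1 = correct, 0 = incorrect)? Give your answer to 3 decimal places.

0.421

P(θ) = 1 / (1 + exp(−α(θ − β)))
P_1 = 1/(1+e^{-1.8200}) = 0.8606
P_2 = 1/(1+e^{-0.0420}) = 0.5105
L = P_1 × (1−P_2) = 0.8606 × 0.4895 = 0.42125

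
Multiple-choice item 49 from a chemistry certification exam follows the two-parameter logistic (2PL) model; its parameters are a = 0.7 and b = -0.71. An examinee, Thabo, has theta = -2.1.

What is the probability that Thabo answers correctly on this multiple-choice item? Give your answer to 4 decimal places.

0.2743

P(theta) = 1 / (1 + exp(−a(theta − b)))
Exponent: 0.7 × (-2.1 − (-0.71)) = -0.9730
1/(1 + e^{0.9730}) = 0.2743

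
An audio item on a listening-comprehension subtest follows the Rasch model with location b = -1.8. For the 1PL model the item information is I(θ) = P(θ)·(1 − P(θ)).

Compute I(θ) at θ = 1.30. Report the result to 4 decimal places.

P = 1/(1+e^{-3.1000}) = 0.9569
P(1−P) = 0.9569 × 0.0431 = 0.0412
I = P(1−P) = 0.04125

0.0412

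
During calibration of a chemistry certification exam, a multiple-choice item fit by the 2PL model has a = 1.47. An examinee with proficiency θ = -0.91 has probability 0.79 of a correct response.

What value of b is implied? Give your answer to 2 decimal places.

P(θ) = 1 / (1 + exp(−a(θ − b)))
logit(0.79) = ln(0.79/0.21) = 1.3249
b = θ − logit/(a) = -0.91 − 1.3249/1.4700 = -1.8113

-1.81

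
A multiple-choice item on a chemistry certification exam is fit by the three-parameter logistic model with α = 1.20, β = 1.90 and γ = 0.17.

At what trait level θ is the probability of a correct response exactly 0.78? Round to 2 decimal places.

P(θ) = γ + (1 − γ) · 1 / (1 + exp(−α(θ − β)))
Remove guessing floor: (0.78 − 0.17)/(1 − 0.17) = 0.7349
logit = ln(0.7349/0.2651) = 1.0198
θ = β + logit/(α) = 1.90 + 1.0198/1.2000 = 2.7499

2.75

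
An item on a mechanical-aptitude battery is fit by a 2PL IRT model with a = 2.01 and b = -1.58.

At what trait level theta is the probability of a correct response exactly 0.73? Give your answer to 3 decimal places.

-1.085

P(theta) = 1 / (1 + exp(−a(theta − b)))
logit = ln(0.7300/0.2700) = 0.9946
theta = b + logit/(a) = -1.58 + 0.9946/2.0100 = -1.0852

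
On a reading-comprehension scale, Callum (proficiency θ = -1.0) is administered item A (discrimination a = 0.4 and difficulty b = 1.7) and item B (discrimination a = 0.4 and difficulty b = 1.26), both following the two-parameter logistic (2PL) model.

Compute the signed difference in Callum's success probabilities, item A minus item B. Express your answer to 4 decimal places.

-0.0347

P(θ) = 1 / (1 + exp(−a(θ − b)))
P_A = 0.2535
P_B = 0.2882
P_A − P_B = -0.0347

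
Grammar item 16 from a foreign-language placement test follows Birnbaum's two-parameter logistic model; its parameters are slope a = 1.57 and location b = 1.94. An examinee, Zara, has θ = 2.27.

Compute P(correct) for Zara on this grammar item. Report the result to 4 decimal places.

0.6267

P(θ) = 1 / (1 + exp(−a(θ − b)))
Exponent: 1.57 × (2.27 − 1.94) = 0.5181
1/(1 + e^{-0.5181}) = 0.6267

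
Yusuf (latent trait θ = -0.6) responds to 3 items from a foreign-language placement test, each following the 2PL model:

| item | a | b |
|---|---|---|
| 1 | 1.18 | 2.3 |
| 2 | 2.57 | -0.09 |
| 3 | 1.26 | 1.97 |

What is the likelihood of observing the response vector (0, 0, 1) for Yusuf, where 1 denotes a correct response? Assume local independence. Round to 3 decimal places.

0.029

P(θ) = 1 / (1 + exp(−a(θ − b)))
P_1 = 1/(1+e^{3.4220}) = 0.0316
P_2 = 1/(1+e^{1.3107}) = 0.2124
P_3 = 1/(1+e^{3.2382}) = 0.0378
L = (1−P_1) × (1−P_2) × P_3 = 0.9684 × 0.7876 × 0.0378 = 0.02880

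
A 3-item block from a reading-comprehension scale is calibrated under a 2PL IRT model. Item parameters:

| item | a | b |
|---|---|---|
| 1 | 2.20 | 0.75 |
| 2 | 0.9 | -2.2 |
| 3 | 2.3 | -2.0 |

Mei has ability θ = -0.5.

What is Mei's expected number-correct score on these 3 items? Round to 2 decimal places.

P(θ) = 1 / (1 + exp(−a(θ − b)))
P_1 = 1/(1+e^{2.7500}) = 0.0601
P_2 = 1/(1+e^{-1.5300}) = 0.8220
P_3 = 1/(1+e^{-3.4500}) = 0.9692
E[score] = 0.0601 + 0.8220 + 0.9692 = 1.8513

1.85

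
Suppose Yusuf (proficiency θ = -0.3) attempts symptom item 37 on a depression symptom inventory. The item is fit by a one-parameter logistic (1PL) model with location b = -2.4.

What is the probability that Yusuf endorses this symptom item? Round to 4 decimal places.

0.8909

P(θ) = 1 / (1 + exp(−(θ − b)))
Exponent: (-0.3 − (-2.4)) = 2.1000
1/(1 + e^{-2.1000}) = 0.8909
P = 0.8909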